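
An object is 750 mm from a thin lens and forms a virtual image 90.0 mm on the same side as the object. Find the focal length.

f = -102 mm (diverging)

Virtual image ⇒ d_i = −90.0 mm.
1/f = 1/d_o + 1/d_i = 1/(750) + 1/(-90.0) = -0.009778, so f = -102 mm.
Since f is negative, the thin lens is diverging.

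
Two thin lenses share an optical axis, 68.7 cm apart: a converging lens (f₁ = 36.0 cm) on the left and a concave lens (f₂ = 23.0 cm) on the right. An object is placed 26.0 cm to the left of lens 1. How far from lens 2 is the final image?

Lens 1: 1/d_i1 = 1/f₁ − 1/d_o1 = 1/(36.0) − 1/(26.0) = -0.01068, so d_i1 = -93.60 cm.
The intermediate image is 93.60 cm to the left of lens 1 (virtual), which is 68.7 − (-93.60) = 162.3 cm to the left of lens 2, so d_o2 = +162.3 cm.
Lens 2 is diverging, so f₂ = −23.0 cm.
Lens 2: 1/d_i2 = 1/f₂ − 1/d_o2 = 1/(-23.0) − 1/(162.3) = -0.04964, so d_i2 = -20.1 cm.
The final image is virtual, 20.1 cm to the left of lens 2 (overall magnification ≈ 0.45).

20.1 cm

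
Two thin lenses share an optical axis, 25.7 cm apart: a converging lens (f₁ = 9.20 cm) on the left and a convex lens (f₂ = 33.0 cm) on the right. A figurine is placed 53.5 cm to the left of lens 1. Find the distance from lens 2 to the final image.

26.2 cm

Lens 1: 1/d_i1 = 1/f₁ − 1/d_o1 = 1/(9.20) − 1/(53.5) = 0.09000, so d_i1 = 11.11 cm.
The intermediate image is 11.11 cm to the right of lens 1, which is 25.7 − (11.11) = 14.59 cm to the left of lens 2, so d_o2 = +14.59 cm.
Lens 2: 1/d_i2 = 1/f₂ − 1/d_o2 = 1/(33.0) − 1/(14.59) = -0.03824, so d_i2 = -26.2 cm.
The final image is virtual, 26.2 cm to the left of lens 2 (overall magnification ≈ -0.37).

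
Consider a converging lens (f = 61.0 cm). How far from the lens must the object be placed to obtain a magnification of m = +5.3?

m = −d_i/d_o ⇒ d_i = −m·d_o.
1/f = 1/d_o + 1/d_i = 1/d_o − 1/(m·d_o) = (1 − 1/m)/d_o, so d_o = f(1 − 1/m) = (61.00)(1 − 1/(+5.3)) = 49.5 cm.

49.5 cm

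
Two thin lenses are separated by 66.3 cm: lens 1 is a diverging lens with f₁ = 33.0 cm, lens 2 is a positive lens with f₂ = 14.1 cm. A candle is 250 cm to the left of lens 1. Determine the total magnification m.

m = -0.0202

f₁ = −33.0 cm (diverging).
Lens 1: 1/d_i1 = 1/(-33.0) − 1/(250) = -0.03430, so d_i1 = -29.15 cm; m₁ = −d_i1/d_o1 = +0.1166.
d_o2 = 66.3 − (-29.15) = 95.45 cm.
Lens 2: 1/d_i2 = 1/(14.1) − 1/(95.45) = 0.06045, so d_i2 = 16.54 cm; m₂ = −d_i2/d_o2 = -0.1733.
m = m₁·m₂ = (+0.1166)(-0.1733) = -0.0202.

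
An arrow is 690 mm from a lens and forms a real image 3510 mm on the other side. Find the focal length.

f = 577 mm (converging)

Real image ⇒ d_i = +3510 mm.
1/f = 1/d_o + 1/d_i = 1/(690) + 1/(3510) = 0.001734, so f = 577 mm.
Since f is positive, the lens is converging.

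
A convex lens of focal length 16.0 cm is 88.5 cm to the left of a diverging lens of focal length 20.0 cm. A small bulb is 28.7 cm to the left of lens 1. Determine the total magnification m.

Lens 1: 1/d_i1 = 1/(16.0) − 1/(28.7) = 0.02766, so d_i1 = 36.16 cm; m₁ = −d_i1/d_o1 = -1.260.
d_o2 = 88.5 − (36.16) = 52.34 cm.
f₂ = −20.0 cm (diverging).
Lens 2: 1/d_i2 = 1/(-20.0) − 1/(52.34) = -0.06911, so d_i2 = -14.47 cm; m₂ = −d_i2/d_o2 = +0.2765.
m = m₁·m₂ = (-1.260)(+0.2765) = -0.348.

m = -0.348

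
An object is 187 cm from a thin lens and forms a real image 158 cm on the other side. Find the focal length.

f = 85.6 cm (converging)

Real image ⇒ d_i = +158 cm.
1/f = 1/d_o + 1/d_i = 1/(187) + 1/(158) = 0.01168, so f = 85.6 cm.
Since f is positive, the thin lens is converging.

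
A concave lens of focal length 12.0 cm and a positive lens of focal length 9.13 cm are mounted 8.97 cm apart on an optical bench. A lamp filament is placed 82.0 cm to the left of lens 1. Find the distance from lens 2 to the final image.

Lens 1 is diverging, so f₁ = −12.0 cm.
Lens 1: 1/d_i1 = 1/f₁ − 1/d_o1 = 1/(-12.0) − 1/(82.0) = -0.09553, so d_i1 = -10.47 cm.
The intermediate image is 10.47 cm to the left of lens 1 (virtual), which is 8.97 − (-10.47) = 19.44 cm to the left of lens 2, so d_o2 = +19.44 cm.
Lens 2: 1/d_i2 = 1/f₂ − 1/d_o2 = 1/(9.13) − 1/(19.44) = 0.05809, so d_i2 = 17.2 cm.
The final image is real, 17.2 cm to the right of lens 2 (overall magnification ≈ -0.11).

17.2 cm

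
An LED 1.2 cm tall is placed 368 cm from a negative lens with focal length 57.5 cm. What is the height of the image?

0.162 cm

For a negative lens, f = -57.5 cm.
1/d_i = 1/f − 1/d_o = 1/(-57.50) − 1/(368) = -0.02011, so d_i = -49.73 cm.
m = −d_i/d_o = +0.1351.
|h_i| = |m|·h_o = 0.1351 × 1.2 = 0.162 cm. The image is virtual, upright and reduced, on the same side as the object.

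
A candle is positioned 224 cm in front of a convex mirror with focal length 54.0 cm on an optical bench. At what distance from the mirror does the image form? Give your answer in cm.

For a convex mirror, f = -54.0 cm.
Mirror equation: 1/v = 1/f − 1/u = 1/(-54.00) − 1/(224) = -0.01852 − 0.004464 = -0.02298, so v = -43.5 cm.
The image is virtual, upright and reduced, behind the mirror.

43.5 cm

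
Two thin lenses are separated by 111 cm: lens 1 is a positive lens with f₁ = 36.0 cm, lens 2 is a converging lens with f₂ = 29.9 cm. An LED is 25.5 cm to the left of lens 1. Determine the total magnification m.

m = -0.608

Lens 1: 1/d_i1 = 1/(36.0) − 1/(25.5) = -0.01144, so d_i1 = -87.43 cm; m₁ = −d_i1/d_o1 = +3.429.
d_o2 = 111 − (-87.43) = 198.4 cm.
Lens 2: 1/d_i2 = 1/(29.9) − 1/(198.4) = 0.02840, so d_i2 = 35.21 cm; m₂ = −d_i2/d_o2 = -0.1774.
m = m₁·m₂ = (+3.429)(-0.1774) = -0.608.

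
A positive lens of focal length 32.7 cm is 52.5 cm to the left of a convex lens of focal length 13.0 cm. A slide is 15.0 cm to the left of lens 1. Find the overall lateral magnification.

m = -0.357

Lens 1: 1/d_i1 = 1/(32.7) − 1/(15.0) = -0.03609, so d_i1 = -27.71 cm; m₁ = −d_i1/d_o1 = +1.847.
d_o2 = 52.5 − (-27.71) = 80.21 cm.
Lens 2: 1/d_i2 = 1/(13.0) − 1/(80.21) = 0.06446, so d_i2 = 15.51 cm; m₂ = −d_i2/d_o2 = -0.1934.
m = m₁·m₂ = (+1.847)(-0.1934) = -0.357.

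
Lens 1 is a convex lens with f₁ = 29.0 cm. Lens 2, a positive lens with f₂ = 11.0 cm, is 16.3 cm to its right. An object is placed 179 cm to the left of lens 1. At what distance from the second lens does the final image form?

Lens 1: 1/d_i1 = 1/f₁ − 1/d_o1 = 1/(29.0) − 1/(179) = 0.02890, so d_i1 = 34.61 cm.
The intermediate image is 34.61 cm to the right of lens 1, which lies 18.31 cm to the right of lens 2 — a virtual object — so d_o2 = −18.31 cm.
Lens 2: 1/d_i2 = 1/f₂ − 1/d_o2 = 1/(11.0) − 1/(-18.31) = 0.1455, so d_i2 = 6.87 cm.
The final image is real, 6.87 cm to the right of lens 2 (overall magnification ≈ -0.073).

6.87 cm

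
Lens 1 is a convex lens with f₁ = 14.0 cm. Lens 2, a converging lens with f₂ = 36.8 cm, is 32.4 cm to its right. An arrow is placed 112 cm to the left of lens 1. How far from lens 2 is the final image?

Lens 1: 1/d_i1 = 1/f₁ − 1/d_o1 = 1/(14.0) − 1/(112) = 0.06250, so d_i1 = 16.00 cm.
The intermediate image is 16.00 cm to the right of lens 1, which is 32.4 − (16.00) = 16.40 cm to the left of lens 2, so d_o2 = +16.40 cm.
Lens 2: 1/d_i2 = 1/f₂ − 1/d_o2 = 1/(36.8) − 1/(16.40) = -0.03380, so d_i2 = -29.6 cm.
The final image is virtual, 29.6 cm to the left of lens 2 (overall magnification ≈ -0.26).

29.6 cm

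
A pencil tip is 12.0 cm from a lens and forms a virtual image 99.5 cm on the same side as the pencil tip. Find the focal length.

f = 13.6 cm (converging)

Virtual image ⇒ d_i = −99.5 cm.
1/f = 1/d_o + 1/d_i = 1/(12.0) + 1/(-99.5) = 0.07328, so f = 13.6 cm.
Since f is positive, the lens is converging.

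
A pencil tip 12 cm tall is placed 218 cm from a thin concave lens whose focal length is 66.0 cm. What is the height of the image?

For a concave lens, f = -66.0 cm.
1/d_i = 1/f − 1/d_o = 1/(-66.00) − 1/(218) = -0.01974, so d_i = -50.66 cm.
m = −d_i/d_o = +0.2324.
|h_i| = |m|·h_o = 0.2324 × 12 = 2.79 cm. The image is virtual, upright and reduced, on the same side as the object.

2.79 cm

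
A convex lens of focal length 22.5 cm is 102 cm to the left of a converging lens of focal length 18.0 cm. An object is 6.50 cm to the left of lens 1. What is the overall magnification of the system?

m = -0.272

Lens 1: 1/d_i1 = 1/(22.5) − 1/(6.50) = -0.1094, so d_i1 = -9.141 cm; m₁ = −d_i1/d_o1 = +1.406.
d_o2 = 102 − (-9.141) = 111.1 cm.
Lens 2: 1/d_i2 = 1/(18.0) − 1/(111.1) = 0.04655, so d_i2 = 21.48 cm; m₂ = −d_i2/d_o2 = -0.1933.
m = m₁·m₂ = (+1.406)(-0.1933) = -0.272.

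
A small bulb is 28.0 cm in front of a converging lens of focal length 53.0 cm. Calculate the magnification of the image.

m = +2.12

1/d_i = 1/f − 1/d_o = 1/(53.00) − 1/(28.0) = -0.01685, so d_i = -59.36 cm.
m = −d_i/d_o = −(-59.36)/(28.0) = +2.12.
The image is virtual, upright and enlarged, on the same side as the object.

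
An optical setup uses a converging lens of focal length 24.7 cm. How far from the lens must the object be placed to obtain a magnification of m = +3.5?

17.6 cm

m = −d_i/d_o ⇒ d_i = −m·d_o.
1/f = 1/d_o + 1/d_i = 1/d_o − 1/(m·d_o) = (1 − 1/m)/d_o, so d_o = f(1 − 1/m) = (24.70)(1 − 1/(+3.5)) = 17.6 cm.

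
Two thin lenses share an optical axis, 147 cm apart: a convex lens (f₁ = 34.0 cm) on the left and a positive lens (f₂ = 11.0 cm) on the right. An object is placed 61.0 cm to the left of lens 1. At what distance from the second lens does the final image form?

13.0 cm

Lens 1: 1/d_i1 = 1/f₁ − 1/d_o1 = 1/(34.0) − 1/(61.0) = 0.01302, so d_i1 = 76.81 cm.
The intermediate image is 76.81 cm to the right of lens 1, which is 147 − (76.81) = 70.19 cm to the left of lens 2, so d_o2 = +70.19 cm.
Lens 2: 1/d_i2 = 1/f₂ − 1/d_o2 = 1/(11.0) − 1/(70.19) = 0.07666, so d_i2 = 13.0 cm.
The final image is real, 13.0 cm to the right of lens 2 (overall magnification ≈ 0.23).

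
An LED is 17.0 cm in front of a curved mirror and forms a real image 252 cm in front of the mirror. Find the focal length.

f = 15.9 cm (concave)

Real image ⇒ d_i = +252 cm.
1/f = 1/d_o + 1/d_i = 1/(17.0) + 1/(252) = 0.06279, so f = 15.9 cm.
Since f is positive, the curved mirror is concave.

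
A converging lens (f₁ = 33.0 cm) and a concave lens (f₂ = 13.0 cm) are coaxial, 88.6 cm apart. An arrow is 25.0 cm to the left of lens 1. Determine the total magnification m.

m = +0.262

Lens 1: 1/d_i1 = 1/(33.0) − 1/(25.0) = -0.009697, so d_i1 = -103.1 cm; m₁ = −d_i1/d_o1 = +4.124.
d_o2 = 88.6 − (-103.1) = 191.7 cm.
f₂ = −13.0 cm (diverging).
Lens 2: 1/d_i2 = 1/(-13.0) − 1/(191.7) = -0.08214, so d_i2 = -12.17 cm; m₂ = −d_i2/d_o2 = +0.06351.
m = m₁·m₂ = (+4.124)(+0.06351) = +0.262.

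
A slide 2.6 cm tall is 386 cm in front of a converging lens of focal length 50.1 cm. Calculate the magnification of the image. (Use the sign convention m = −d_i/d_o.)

1/d_i = 1/f − 1/d_o = 1/(50.10) − 1/(386) = 0.01737, so d_i = 57.57 cm.
m = −d_i/d_o = −(57.57)/(386) = -0.149.
The image is real, inverted and reduced, on the far side of the lens.

m = -0.149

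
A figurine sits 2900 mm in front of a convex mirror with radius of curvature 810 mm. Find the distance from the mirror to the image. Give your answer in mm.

f = R/2 = 810/2 = 405.0 mm; for a convex mirror, f = -405.0 mm.
Mirror equation: 1/q = 1/f − 1/p = 1/(-405.0) − 1/(2900) = -0.002469 − 0.0003448 = -0.002814, so q = -355 mm.
The image is virtual, upright and reduced, behind the mirror.

355 mm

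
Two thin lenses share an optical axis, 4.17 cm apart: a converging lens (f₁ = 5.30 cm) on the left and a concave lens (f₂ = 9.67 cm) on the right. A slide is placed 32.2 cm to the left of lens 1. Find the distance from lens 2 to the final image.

2.80 cm

Lens 1: 1/d_i1 = 1/f₁ − 1/d_o1 = 1/(5.30) − 1/(32.2) = 0.1576, so d_i1 = 6.344 cm.
The intermediate image is 6.344 cm to the right of lens 1, which lies 2.174 cm to the right of lens 2 — a virtual object — so d_o2 = −2.174 cm.
Lens 2 is diverging, so f₂ = −9.67 cm.
Lens 2: 1/d_i2 = 1/f₂ − 1/d_o2 = 1/(-9.67) − 1/(-2.174) = 0.3566, so d_i2 = 2.80 cm.
The final image is real, 2.80 cm to the right of lens 2 (overall magnification ≈ -0.25).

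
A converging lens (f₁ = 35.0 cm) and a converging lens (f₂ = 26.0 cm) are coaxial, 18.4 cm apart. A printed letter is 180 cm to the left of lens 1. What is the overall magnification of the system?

m = -0.123

Lens 1: 1/d_i1 = 1/(35.0) − 1/(180) = 0.02302, so d_i1 = 43.45 cm; m₁ = −d_i1/d_o1 = -0.2414.
d_o2 = 18.4 − (43.45) = -25.05 cm (virtual object).
Lens 2: 1/d_i2 = 1/(26.0) − 1/(-25.05) = 0.07838, so d_i2 = 12.76 cm; m₂ = −d_i2/d_o2 = +0.5093.
m = m₁·m₂ = (-0.2414)(+0.5093) = -0.123.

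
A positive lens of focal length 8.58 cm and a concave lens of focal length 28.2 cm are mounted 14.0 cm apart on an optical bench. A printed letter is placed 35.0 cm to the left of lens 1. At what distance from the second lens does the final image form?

Lens 1: 1/d_i1 = 1/f₁ − 1/d_o1 = 1/(8.58) − 1/(35.0) = 0.08798, so d_i1 = 11.37 cm.
The intermediate image is 11.37 cm to the right of lens 1, which is 14.0 − (11.37) = 2.630 cm to the left of lens 2, so d_o2 = +2.630 cm.
Lens 2 is diverging, so f₂ = −28.2 cm.
Lens 2: 1/d_i2 = 1/f₂ − 1/d_o2 = 1/(-28.2) − 1/(2.630) = -0.4157, so d_i2 = -2.41 cm.
The final image is virtual, 2.41 cm to the left of lens 2 (overall magnification ≈ -0.30).

2.41 cm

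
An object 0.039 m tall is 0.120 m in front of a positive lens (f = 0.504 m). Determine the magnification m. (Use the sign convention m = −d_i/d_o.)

m = +1.31

1/d_i = 1/f − 1/d_o = 1/(0.5040) − 1/(0.120) = -6.349, so d_i = -0.1575 m.
m = −d_i/d_o = −(-0.1575)/(0.120) = +1.31.
The image is virtual, upright and enlarged, on the same side as the object.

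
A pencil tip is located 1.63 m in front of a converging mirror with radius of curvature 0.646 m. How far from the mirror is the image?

0.403 m

f = R/2 = 0.646/2 = 0.3230 m.
Mirror equation: 1/q = 1/f − 1/p = 1/(0.3230) − 1/(1.63) = 3.096 − 0.6135 = 2.482, so q = 0.403 m.
The image is real, inverted and reduced, in front of the mirror.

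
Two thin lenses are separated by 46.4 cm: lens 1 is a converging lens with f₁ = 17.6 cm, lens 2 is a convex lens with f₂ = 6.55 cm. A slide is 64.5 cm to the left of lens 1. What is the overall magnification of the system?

m = +0.157

Lens 1: 1/d_i1 = 1/(17.6) − 1/(64.5) = 0.04131, so d_i1 = 24.20 cm; m₁ = −d_i1/d_o1 = -0.3752.
d_o2 = 46.4 − (24.20) = 22.20 cm.
Lens 2: 1/d_i2 = 1/(6.55) − 1/(22.20) = 0.1076, so d_i2 = 9.291 cm; m₂ = −d_i2/d_o2 = -0.4185.
m = m₁·m₂ = (-0.3752)(-0.4185) = +0.157.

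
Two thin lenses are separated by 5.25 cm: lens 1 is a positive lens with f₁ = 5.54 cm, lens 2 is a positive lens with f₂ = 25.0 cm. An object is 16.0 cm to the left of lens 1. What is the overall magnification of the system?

m = -0.469

Lens 1: 1/d_i1 = 1/(5.54) − 1/(16.0) = 0.1180, so d_i1 = 8.474 cm; m₁ = −d_i1/d_o1 = -0.5296.
d_o2 = 5.25 − (8.474) = -3.224 cm (virtual object).
Lens 2: 1/d_i2 = 1/(25.0) − 1/(-3.224) = 0.3502, so d_i2 = 2.856 cm; m₂ = −d_i2/d_o2 = +0.8858.
m = m₁·m₂ = (-0.5296)(+0.8858) = -0.469.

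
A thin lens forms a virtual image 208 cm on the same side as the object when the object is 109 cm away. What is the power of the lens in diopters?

P = +0.437 D

Virtual image ⇒ d_i = −208 cm.
1/f = 1/d_o + 1/d_i = 1/(109) + 1/(-208) = 0.004367 cm⁻¹.
f = 229.0 cm = 2.290 m, so P = 1/f = +0.437 D.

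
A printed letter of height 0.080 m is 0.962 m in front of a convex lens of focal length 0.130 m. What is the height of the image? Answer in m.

0.0125 m

1/d_i = 1/f − 1/d_o = 1/(0.1300) − 1/(0.962) = 6.653, so d_i = 0.1503 m.
m = −d_i/d_o = -0.1562.
|h_i| = |m|·h_o = 0.1562 × 0.080 = 0.0125 m. The image is real, inverted and reduced, on the far side of the lens.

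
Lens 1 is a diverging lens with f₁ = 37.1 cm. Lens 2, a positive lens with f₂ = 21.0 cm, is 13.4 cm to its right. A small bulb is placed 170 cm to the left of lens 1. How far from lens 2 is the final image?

Lens 1 is diverging, so f₁ = −37.1 cm.
Lens 1: 1/d_i1 = 1/f₁ − 1/d_o1 = 1/(-37.1) − 1/(170) = -0.03284, so d_i1 = -30.45 cm.
The intermediate image is 30.45 cm to the left of lens 1 (virtual), which is 13.4 − (-30.45) = 43.85 cm to the left of lens 2, so d_o2 = +43.85 cm.
Lens 2: 1/d_i2 = 1/f₂ − 1/d_o2 = 1/(21.0) − 1/(43.85) = 0.02481, so d_i2 = 40.3 cm.
The final image is real, 40.3 cm to the right of lens 2 (overall magnification ≈ -0.16).

40.3 cm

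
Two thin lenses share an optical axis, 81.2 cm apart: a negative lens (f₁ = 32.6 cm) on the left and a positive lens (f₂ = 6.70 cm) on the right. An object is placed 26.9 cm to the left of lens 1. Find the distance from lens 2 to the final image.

Lens 1 is diverging, so f₁ = −32.6 cm.
Lens 1: 1/d_i1 = 1/f₁ − 1/d_o1 = 1/(-32.6) − 1/(26.9) = -0.06785, so d_i1 = -14.74 cm.
The intermediate image is 14.74 cm to the left of lens 1 (virtual), which is 81.2 − (-14.74) = 95.94 cm to the left of lens 2, so d_o2 = +95.94 cm.
Lens 2: 1/d_i2 = 1/f₂ − 1/d_o2 = 1/(6.70) − 1/(95.94) = 0.1388, so d_i2 = 7.20 cm.
The final image is real, 7.20 cm to the right of lens 2 (overall magnification ≈ -0.041).

7.20 cm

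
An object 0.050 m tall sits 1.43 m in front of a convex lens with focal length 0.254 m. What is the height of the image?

1/d_i = 1/f − 1/d_o = 1/(0.2540) − 1/(1.43) = 3.238, so d_i = 0.3089 m.
m = −d_i/d_o = -0.2160.
|h_i| = |m|·h_o = 0.2160 × 0.050 = 0.0108 m. The image is real, inverted and reduced, on the far side of the lens.

0.0108 m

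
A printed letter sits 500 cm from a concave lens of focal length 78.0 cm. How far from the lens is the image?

For a concave lens, f = -78.0 cm.
Lens equation: 1/v = 1/f − 1/u = 1/(-78.00) − 1/(500) = -0.01282 − 0.002000 = -0.01482, so v = -67.5 cm.
The image is virtual, upright and reduced, on the same side as the object.

67.5 cm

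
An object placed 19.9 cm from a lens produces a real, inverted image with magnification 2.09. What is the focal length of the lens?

f = 13.5 cm (converging)

m = −d_i/d_o ⇒ d_i = −m·d_o = −(-2.09)·(19.9) = 41.59 cm.
1/f = 1/d_o + 1/d_i = 1/(19.9) + 1/(41.59) = 0.07430, so f = 13.5 cm.
Since f is positive, the lens is converging.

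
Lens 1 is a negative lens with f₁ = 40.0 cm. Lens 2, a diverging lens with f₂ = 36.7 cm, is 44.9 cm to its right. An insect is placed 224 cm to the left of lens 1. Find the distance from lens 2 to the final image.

Lens 1 is diverging, so f₁ = −40.0 cm.
Lens 1: 1/d_i1 = 1/f₁ − 1/d_o1 = 1/(-40.0) − 1/(224) = -0.02946, so d_i1 = -33.94 cm.
The intermediate image is 33.94 cm to the left of lens 1 (virtual), which is 44.9 − (-33.94) = 78.84 cm to the left of lens 2, so d_o2 = +78.84 cm.
Lens 2 is diverging, so f₂ = −36.7 cm.
Lens 2: 1/d_i2 = 1/f₂ − 1/d_o2 = 1/(-36.7) − 1/(78.84) = -0.03993, so d_i2 = -25.0 cm.
The final image is virtual, 25.0 cm to the left of lens 2 (overall magnification ≈ 0.048).

25.0 cm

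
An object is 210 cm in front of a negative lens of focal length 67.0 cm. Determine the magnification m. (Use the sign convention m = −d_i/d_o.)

For a negative lens, f = -67.0 cm.
1/d_i = 1/f − 1/d_o = 1/(-67.00) − 1/(210) = -0.01969, so d_i = -50.79 cm.
m = −d_i/d_o = −(-50.79)/(210) = +0.242.
The image is virtual, upright and reduced, on the same side as the object.

m = +0.242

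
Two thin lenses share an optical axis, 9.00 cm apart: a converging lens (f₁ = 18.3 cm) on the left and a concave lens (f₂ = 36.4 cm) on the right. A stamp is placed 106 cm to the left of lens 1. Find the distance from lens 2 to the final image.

20.5 cm

Lens 1: 1/d_i1 = 1/f₁ − 1/d_o1 = 1/(18.3) − 1/(106) = 0.04521, so d_i1 = 22.12 cm.
The intermediate image is 22.12 cm to the right of lens 1, which lies 13.12 cm to the right of lens 2 — a virtual object — so d_o2 = −13.12 cm.
Lens 2 is diverging, so f₂ = −36.4 cm.
Lens 2: 1/d_i2 = 1/f₂ − 1/d_o2 = 1/(-36.4) − 1/(-13.12) = 0.04875, so d_i2 = 20.5 cm.
The final image is real, 20.5 cm to the right of lens 2 (overall magnification ≈ -0.33).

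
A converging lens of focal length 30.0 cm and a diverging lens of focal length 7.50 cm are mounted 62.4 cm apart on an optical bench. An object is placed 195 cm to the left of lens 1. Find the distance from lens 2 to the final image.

Lens 1: 1/d_i1 = 1/f₁ − 1/d_o1 = 1/(30.0) − 1/(195) = 0.02821, so d_i1 = 35.45 cm.
The intermediate image is 35.45 cm to the right of lens 1, which is 62.4 − (35.45) = 26.95 cm to the left of lens 2, so d_o2 = +26.95 cm.
Lens 2 is diverging, so f₂ = −7.50 cm.
Lens 2: 1/d_i2 = 1/f₂ − 1/d_o2 = 1/(-7.50) − 1/(26.95) = -0.1704, so d_i2 = -5.87 cm.
The final image is virtual, 5.87 cm to the left of lens 2 (overall magnification ≈ -0.040).

5.87 cm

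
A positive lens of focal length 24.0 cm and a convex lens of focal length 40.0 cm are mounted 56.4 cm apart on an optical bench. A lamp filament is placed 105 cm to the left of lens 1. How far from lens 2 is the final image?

Lens 1: 1/d_i1 = 1/f₁ − 1/d_o1 = 1/(24.0) − 1/(105) = 0.03214, so d_i1 = 31.11 cm.
The intermediate image is 31.11 cm to the right of lens 1, which is 56.4 − (31.11) = 25.29 cm to the left of lens 2, so d_o2 = +25.29 cm.
Lens 2: 1/d_i2 = 1/f₂ − 1/d_o2 = 1/(40.0) − 1/(25.29) = -0.01454, so d_i2 = -68.8 cm.
The final image is virtual, 68.8 cm to the left of lens 2 (overall magnification ≈ -0.81).

68.8 cm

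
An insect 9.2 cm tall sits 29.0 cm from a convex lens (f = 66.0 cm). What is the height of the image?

1/d_i = 1/f − 1/d_o = 1/(66.00) − 1/(29.0) = -0.01933, so d_i = -51.73 cm.
m = −d_i/d_o = +1.784.
|h_i| = |m|·h_o = 1.784 × 9.2 = 16.4 cm. The image is virtual, upright and enlarged, on the same side as the object.

16.4 cm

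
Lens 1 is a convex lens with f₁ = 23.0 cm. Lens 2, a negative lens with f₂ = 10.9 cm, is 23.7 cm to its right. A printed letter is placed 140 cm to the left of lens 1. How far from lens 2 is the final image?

5.88 cm

Lens 1: 1/d_i1 = 1/f₁ − 1/d_o1 = 1/(23.0) − 1/(140) = 0.03634, so d_i1 = 27.52 cm.
The intermediate image is 27.52 cm to the right of lens 1, which lies 3.820 cm to the right of lens 2 — a virtual object — so d_o2 = −3.820 cm.
Lens 2 is diverging, so f₂ = −10.9 cm.
Lens 2: 1/d_i2 = 1/f₂ − 1/d_o2 = 1/(-10.9) − 1/(-3.820) = 0.1700, so d_i2 = 5.88 cm.
The final image is real, 5.88 cm to the right of lens 2 (overall magnification ≈ -0.30).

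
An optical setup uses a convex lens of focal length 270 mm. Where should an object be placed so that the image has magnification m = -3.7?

m = −d_i/d_o ⇒ d_i = −m·d_o.
1/f = 1/d_o + 1/d_i = 1/d_o − 1/(m·d_o) = (1 − 1/m)/d_o, so d_o = f(1 − 1/m) = (270.0)(1 − 1/(-3.7)) = 343 mm.

343 mm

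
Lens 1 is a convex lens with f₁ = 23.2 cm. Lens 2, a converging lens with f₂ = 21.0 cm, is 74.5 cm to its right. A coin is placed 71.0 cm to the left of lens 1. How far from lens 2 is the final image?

44.2 cm

Lens 1: 1/d_i1 = 1/f₁ − 1/d_o1 = 1/(23.2) − 1/(71.0) = 0.02902, so d_i1 = 34.46 cm.
The intermediate image is 34.46 cm to the right of lens 1, which is 74.5 − (34.46) = 40.04 cm to the left of lens 2, so d_o2 = +40.04 cm.
Lens 2: 1/d_i2 = 1/f₂ − 1/d_o2 = 1/(21.0) − 1/(40.04) = 0.02264, so d_i2 = 44.2 cm.
The final image is real, 44.2 cm to the right of lens 2 (overall magnification ≈ 0.54).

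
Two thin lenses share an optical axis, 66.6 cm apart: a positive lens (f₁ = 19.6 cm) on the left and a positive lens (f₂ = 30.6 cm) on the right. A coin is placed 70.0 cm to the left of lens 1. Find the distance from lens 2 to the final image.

137 cm

Lens 1: 1/d_i1 = 1/f₁ − 1/d_o1 = 1/(19.6) − 1/(70.0) = 0.03673, so d_i1 = 27.22 cm.
The intermediate image is 27.22 cm to the right of lens 1, which is 66.6 − (27.22) = 39.38 cm to the left of lens 2, so d_o2 = +39.38 cm.
Lens 2: 1/d_i2 = 1/f₂ − 1/d_o2 = 1/(30.6) − 1/(39.38) = 0.007286, so d_i2 = 137 cm.
The final image is real, 137 cm to the right of lens 2 (overall magnification ≈ 1.4).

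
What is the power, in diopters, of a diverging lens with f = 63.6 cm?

P = -1.57 D

For a diverging lens, f = −63.6 cm.
f = -63.6 cm = -0.636 m.
P = 1/f = 1/(-0.636 m) = -1.57 D.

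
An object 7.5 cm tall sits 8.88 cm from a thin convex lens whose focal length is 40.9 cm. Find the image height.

9.58 cm

1/d_i = 1/f − 1/d_o = 1/(40.90) − 1/(8.88) = -0.08816, so d_i = -11.34 cm.
m = −d_i/d_o = +1.277.
|h_i| = |m|·h_o = 1.277 × 7.5 = 9.58 cm. The image is virtual, upright and enlarged, on the same side as the object.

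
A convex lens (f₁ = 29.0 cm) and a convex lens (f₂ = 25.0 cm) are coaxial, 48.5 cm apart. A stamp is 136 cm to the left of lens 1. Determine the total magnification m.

Lens 1: 1/d_i1 = 1/(29.0) − 1/(136) = 0.02713, so d_i1 = 36.86 cm; m₁ = −d_i1/d_o1 = -0.2710.
d_o2 = 48.5 − (36.86) = 11.64 cm.
Lens 2: 1/d_i2 = 1/(25.0) − 1/(11.64) = -0.04591, so d_i2 = -21.78 cm; m₂ = −d_i2/d_o2 = +1.871.
m = m₁·m₂ = (-0.2710)(+1.871) = -0.507.

m = -0.507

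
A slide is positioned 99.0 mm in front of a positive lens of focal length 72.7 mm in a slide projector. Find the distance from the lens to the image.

Thin-lens equation: 1/d_i = 1/f − 1/d_o = 1/(72.70) − 1/(99.0) = 0.01376 − 0.01010 = 0.003654, so d_i = 274 mm.
The image is real, inverted and enlarged, on the far side of the lens.

274 mm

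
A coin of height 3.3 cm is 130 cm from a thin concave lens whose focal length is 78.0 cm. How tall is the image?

For a concave lens, f = -78.0 cm.
1/d_i = 1/f − 1/d_o = 1/(-78.00) − 1/(130) = -0.02051, so d_i = -48.75 cm.
m = −d_i/d_o = +0.3750.
|h_i| = |m|·h_o = 0.3750 × 3.3 = 1.24 cm. The image is virtual, upright and reduced, on the same side as the object.

1.24 cm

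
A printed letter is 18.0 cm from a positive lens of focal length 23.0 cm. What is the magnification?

m = +4.60

1/d_i = 1/f − 1/d_o = 1/(23.00) − 1/(18.0) = -0.01208, so d_i = -82.80 cm.
m = −d_i/d_o = −(-82.80)/(18.0) = +4.60.
The image is virtual, upright and enlarged, on the same side as the object.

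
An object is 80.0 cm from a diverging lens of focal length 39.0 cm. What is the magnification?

m = +0.328

For a diverging lens, f = -39.0 cm.
1/d_i = 1/f − 1/d_o = 1/(-39.00) − 1/(80.0) = -0.03814, so d_i = -26.22 cm.
m = −d_i/d_o = −(-26.22)/(80.0) = +0.328.
The image is virtual, upright and reduced, on the same side as the object.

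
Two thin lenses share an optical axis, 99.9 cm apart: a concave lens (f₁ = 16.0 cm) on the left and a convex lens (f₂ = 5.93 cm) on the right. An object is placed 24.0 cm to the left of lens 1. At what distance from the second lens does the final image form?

6.27 cm

Lens 1 is diverging, so f₁ = −16.0 cm.
Lens 1: 1/d_i1 = 1/f₁ − 1/d_o1 = 1/(-16.0) − 1/(24.0) = -0.1042, so d_i1 = -9.600 cm.
The intermediate image is 9.600 cm to the left of lens 1 (virtual), which is 99.9 − (-9.600) = 109.5 cm to the left of lens 2, so d_o2 = +109.5 cm.
Lens 2: 1/d_i2 = 1/f₂ − 1/d_o2 = 1/(5.93) − 1/(109.5) = 0.1595, so d_i2 = 6.27 cm.
The final image is real, 6.27 cm to the right of lens 2 (overall magnification ≈ -0.023).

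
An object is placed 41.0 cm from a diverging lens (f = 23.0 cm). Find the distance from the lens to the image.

For a diverging lens, f = -23.0 cm.
Lens equation: 1/d_i = 1/f − 1/d_o = 1/(-23.00) − 1/(41.0) = -0.04348 − 0.02439 = -0.06787, so d_i = -14.7 cm.
The image is virtual, upright and reduced, on the same side as the object.

14.7 cm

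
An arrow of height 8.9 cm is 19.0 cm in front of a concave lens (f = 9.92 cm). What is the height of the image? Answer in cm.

3.05 cm

For a concave lens, f = -9.92 cm.
1/d_i = 1/f − 1/d_o = 1/(-9.920) − 1/(19.0) = -0.1534, so d_i = -6.517 cm.
m = −d_i/d_o = +0.3430.
|h_i| = |m|·h_o = 0.3430 × 8.9 = 3.05 cm. The image is virtual, upright and reduced, on the same side as the object.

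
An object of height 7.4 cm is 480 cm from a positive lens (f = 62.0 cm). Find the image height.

1.10 cm

1/d_i = 1/f − 1/d_o = 1/(62.00) − 1/(480) = 0.01405, so d_i = 71.20 cm.
m = −d_i/d_o = -0.1483.
|h_i| = |m|·h_o = 0.1483 × 7.4 = 1.10 cm. The image is real, inverted and reduced, on the far side of the lens.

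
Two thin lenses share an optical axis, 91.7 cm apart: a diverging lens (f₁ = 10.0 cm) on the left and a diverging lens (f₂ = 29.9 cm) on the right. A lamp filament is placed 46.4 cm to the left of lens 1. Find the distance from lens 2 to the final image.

Lens 1 is diverging, so f₁ = −10.0 cm.
Lens 1: 1/d_i1 = 1/f₁ − 1/d_o1 = 1/(-10.0) − 1/(46.4) = -0.1216, so d_i1 = -8.227 cm.
The intermediate image is 8.227 cm to the left of lens 1 (virtual), which is 91.7 − (-8.227) = 99.93 cm to the left of lens 2, so d_o2 = +99.93 cm.
Lens 2 is diverging, so f₂ = −29.9 cm.
Lens 2: 1/d_i2 = 1/f₂ − 1/d_o2 = 1/(-29.9) − 1/(99.93) = -0.04345, so d_i2 = -23.0 cm.
The final image is virtual, 23.0 cm to the left of lens 2 (overall magnification ≈ 0.041).

23.0 cm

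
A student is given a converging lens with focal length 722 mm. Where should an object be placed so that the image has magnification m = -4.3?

m = −d_i/d_o ⇒ d_i = −m·d_o.
1/f = 1/d_o + 1/d_i = 1/d_o − 1/(m·d_o) = (1 − 1/m)/d_o, so d_o = f(1 − 1/m) = (722.0)(1 − 1/(-4.3)) = 890 mm.

890 mm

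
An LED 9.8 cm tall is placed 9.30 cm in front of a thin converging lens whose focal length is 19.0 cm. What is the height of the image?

19.2 cm

1/d_i = 1/f − 1/d_o = 1/(19.00) − 1/(9.30) = -0.05490, so d_i = -18.22 cm.
m = −d_i/d_o = +1.959.
|h_i| = |m|·h_o = 1.959 × 9.8 = 19.2 cm. The image is virtual, upright and enlarged, on the same side as the object.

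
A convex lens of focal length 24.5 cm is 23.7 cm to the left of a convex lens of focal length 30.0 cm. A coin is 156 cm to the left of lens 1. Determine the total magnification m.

m = -0.158

Lens 1: 1/d_i1 = 1/(24.5) − 1/(156) = 0.03441, so d_i1 = 29.06 cm; m₁ = −d_i1/d_o1 = -0.1863.
d_o2 = 23.7 − (29.06) = -5.360 cm (virtual object).
Lens 2: 1/d_i2 = 1/(30.0) − 1/(-5.360) = 0.2199, so d_i2 = 4.548 cm; m₂ = −d_i2/d_o2 = +0.8484.
m = m₁·m₂ = (-0.1863)(+0.8484) = -0.158.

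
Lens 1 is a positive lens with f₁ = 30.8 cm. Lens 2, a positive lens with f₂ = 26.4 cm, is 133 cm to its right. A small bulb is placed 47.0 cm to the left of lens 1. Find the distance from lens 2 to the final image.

66.8 cm

Lens 1: 1/d_i1 = 1/f₁ − 1/d_o1 = 1/(30.8) − 1/(47.0) = 0.01119, so d_i1 = 89.36 cm.
The intermediate image is 89.36 cm to the right of lens 1, which is 133 − (89.36) = 43.64 cm to the left of lens 2, so d_o2 = +43.64 cm.
Lens 2: 1/d_i2 = 1/f₂ − 1/d_o2 = 1/(26.4) − 1/(43.64) = 0.01496, so d_i2 = 66.8 cm.
The final image is real, 66.8 cm to the right of lens 2 (overall magnification ≈ 2.9).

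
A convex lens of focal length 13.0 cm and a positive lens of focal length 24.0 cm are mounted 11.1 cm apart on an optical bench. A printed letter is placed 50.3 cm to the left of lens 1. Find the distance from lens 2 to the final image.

5.07 cm

Lens 1: 1/d_i1 = 1/f₁ − 1/d_o1 = 1/(13.0) − 1/(50.3) = 0.05704, so d_i1 = 17.53 cm.
The intermediate image is 17.53 cm to the right of lens 1, which lies 6.430 cm to the right of lens 2 — a virtual object — so d_o2 = −6.430 cm.
Lens 2: 1/d_i2 = 1/f₂ − 1/d_o2 = 1/(24.0) − 1/(-6.430) = 0.1972, so d_i2 = 5.07 cm.
The final image is real, 5.07 cm to the right of lens 2 (overall magnification ≈ -0.27).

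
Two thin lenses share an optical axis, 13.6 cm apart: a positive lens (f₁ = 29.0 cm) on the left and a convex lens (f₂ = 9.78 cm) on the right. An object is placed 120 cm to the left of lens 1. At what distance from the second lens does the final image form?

7.00 cm

Lens 1: 1/d_i1 = 1/f₁ − 1/d_o1 = 1/(29.0) − 1/(120) = 0.02615, so d_i1 = 38.24 cm.
The intermediate image is 38.24 cm to the right of lens 1, which lies 24.64 cm to the right of lens 2 — a virtual object — so d_o2 = −24.64 cm.
Lens 2: 1/d_i2 = 1/f₂ − 1/d_o2 = 1/(9.78) − 1/(-24.64) = 0.1428, so d_i2 = 7.00 cm.
The final image is real, 7.00 cm to the right of lens 2 (overall magnification ≈ -0.091).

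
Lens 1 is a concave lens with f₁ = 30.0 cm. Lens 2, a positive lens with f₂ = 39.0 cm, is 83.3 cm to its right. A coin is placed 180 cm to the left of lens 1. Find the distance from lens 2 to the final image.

60.7 cm

Lens 1 is diverging, so f₁ = −30.0 cm.
Lens 1: 1/d_i1 = 1/f₁ − 1/d_o1 = 1/(-30.0) − 1/(180) = -0.03889, so d_i1 = -25.71 cm.
The intermediate image is 25.71 cm to the left of lens 1 (virtual), which is 83.3 − (-25.71) = 109.0 cm to the left of lens 2, so d_o2 = +109.0 cm.
Lens 2: 1/d_i2 = 1/f₂ − 1/d_o2 = 1/(39.0) − 1/(109.0) = 0.01647, so d_i2 = 60.7 cm.
The final image is real, 60.7 cm to the right of lens 2 (overall magnification ≈ -0.080).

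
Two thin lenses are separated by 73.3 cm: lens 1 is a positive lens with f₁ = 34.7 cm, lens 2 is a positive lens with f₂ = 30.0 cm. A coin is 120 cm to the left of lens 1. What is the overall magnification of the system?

m = -2.21

Lens 1: 1/d_i1 = 1/(34.7) − 1/(120) = 0.02049, so d_i1 = 48.82 cm; m₁ = −d_i1/d_o1 = -0.4068.
d_o2 = 73.3 − (48.82) = 24.48 cm.
Lens 2: 1/d_i2 = 1/(30.0) − 1/(24.48) = -0.007516, so d_i2 = -133.0 cm; m₂ = −d_i2/d_o2 = +5.435.
m = m₁·m₂ = (-0.4068)(+5.435) = -2.21.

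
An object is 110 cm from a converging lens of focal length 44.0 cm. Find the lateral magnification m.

m = -0.667

1/d_i = 1/f − 1/d_o = 1/(44.00) − 1/(110) = 0.01364, so d_i = 73.33 cm.
m = −d_i/d_o = −(73.33)/(110) = -0.667.
The image is real, inverted and reduced, on the far side of the lens.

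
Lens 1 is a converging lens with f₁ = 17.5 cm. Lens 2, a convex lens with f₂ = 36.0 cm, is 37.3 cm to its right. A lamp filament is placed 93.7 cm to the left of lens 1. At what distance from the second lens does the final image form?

28.1 cm

Lens 1: 1/d_i1 = 1/f₁ − 1/d_o1 = 1/(17.5) − 1/(93.7) = 0.04647, so d_i1 = 21.52 cm.
The intermediate image is 21.52 cm to the right of lens 1, which is 37.3 − (21.52) = 15.78 cm to the left of lens 2, so d_o2 = +15.78 cm.
Lens 2: 1/d_i2 = 1/f₂ − 1/d_o2 = 1/(36.0) − 1/(15.78) = -0.03559, so d_i2 = -28.1 cm.
The final image is virtual, 28.1 cm to the left of lens 2 (overall magnification ≈ -0.41).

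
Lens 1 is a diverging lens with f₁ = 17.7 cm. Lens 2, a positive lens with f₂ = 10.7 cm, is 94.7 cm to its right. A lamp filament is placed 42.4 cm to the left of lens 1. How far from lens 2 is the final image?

Lens 1 is diverging, so f₁ = −17.7 cm.
Lens 1: 1/d_i1 = 1/f₁ − 1/d_o1 = 1/(-17.7) − 1/(42.4) = -0.08008, so d_i1 = -12.49 cm.
The intermediate image is 12.49 cm to the left of lens 1 (virtual), which is 94.7 − (-12.49) = 107.2 cm to the left of lens 2, so d_o2 = +107.2 cm.
Lens 2: 1/d_i2 = 1/f₂ − 1/d_o2 = 1/(10.7) − 1/(107.2) = 0.08413, so d_i2 = 11.9 cm.
The final image is real, 11.9 cm to the right of lens 2 (overall magnification ≈ -0.033).

11.9 cm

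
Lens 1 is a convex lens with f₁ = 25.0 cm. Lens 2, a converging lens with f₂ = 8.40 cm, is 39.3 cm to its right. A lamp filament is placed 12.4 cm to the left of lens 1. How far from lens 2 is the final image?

9.67 cm

Lens 1: 1/d_i1 = 1/f₁ − 1/d_o1 = 1/(25.0) − 1/(12.4) = -0.04065, so d_i1 = -24.60 cm.
The intermediate image is 24.60 cm to the left of lens 1 (virtual), which is 39.3 − (-24.60) = 63.90 cm to the left of lens 2, so d_o2 = +63.90 cm.
Lens 2: 1/d_i2 = 1/f₂ − 1/d_o2 = 1/(8.40) − 1/(63.90) = 0.1034, so d_i2 = 9.67 cm.
The final image is real, 9.67 cm to the right of lens 2 (overall magnification ≈ -0.30).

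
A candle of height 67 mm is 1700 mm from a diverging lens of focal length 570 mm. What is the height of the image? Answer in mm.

16.8 mm

For a diverging lens, f = -570 mm.
1/d_i = 1/f − 1/d_o = 1/(-570.0) − 1/(1700) = -0.002343, so d_i = -426.9 mm.
m = −d_i/d_o = +0.2511.
|h_i| = |m|·h_o = 0.2511 × 67 = 16.8 mm. The image is virtual, upright and reduced, on the same side as the object.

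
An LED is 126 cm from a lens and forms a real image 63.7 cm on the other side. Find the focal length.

Real image ⇒ d_i = +63.7 cm.
1/f = 1/d_o + 1/d_i = 1/(126) + 1/(63.7) = 0.02364, so f = 42.3 cm.
Since f is positive, the lens is converging.

f = 42.3 cm (converging)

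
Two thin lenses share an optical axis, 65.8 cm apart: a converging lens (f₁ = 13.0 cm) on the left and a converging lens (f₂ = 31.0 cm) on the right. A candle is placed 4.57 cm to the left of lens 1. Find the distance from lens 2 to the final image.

54.0 cm

Lens 1: 1/d_i1 = 1/f₁ − 1/d_o1 = 1/(13.0) − 1/(4.57) = -0.1419, so d_i1 = -7.047 cm.
The intermediate image is 7.047 cm to the left of lens 1 (virtual), which is 65.8 − (-7.047) = 72.85 cm to the left of lens 2, so d_o2 = +72.85 cm.
Lens 2: 1/d_i2 = 1/f₂ − 1/d_o2 = 1/(31.0) − 1/(72.85) = 0.01853, so d_i2 = 54.0 cm.
The final image is real, 54.0 cm to the right of lens 2 (overall magnification ≈ -1.1).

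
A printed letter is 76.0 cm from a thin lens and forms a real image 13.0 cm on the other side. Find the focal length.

Real image ⇒ d_i = +13.0 cm.
1/f = 1/d_o + 1/d_i = 1/(76.0) + 1/(13.0) = 0.09008, so f = 11.1 cm.
Since f is positive, the thin lens is converging.

f = 11.1 cm (converging)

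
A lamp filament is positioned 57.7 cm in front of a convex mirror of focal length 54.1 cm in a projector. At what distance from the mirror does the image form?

For a convex mirror, f = -54.1 cm.
Mirror equation: 1/q = 1/f − 1/p = 1/(-54.10) − 1/(57.7) = -0.01848 − 0.01733 = -0.03582, so q = -27.9 cm.
The image is virtual, upright and reduced, behind the mirror.

27.9 cm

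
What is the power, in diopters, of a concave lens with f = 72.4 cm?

P = -1.38 D

For a concave lens, f = −72.4 cm.
f = -72.4 cm = -0.724 m.
P = 1/f = 1/(-0.724 m) = -1.38 D.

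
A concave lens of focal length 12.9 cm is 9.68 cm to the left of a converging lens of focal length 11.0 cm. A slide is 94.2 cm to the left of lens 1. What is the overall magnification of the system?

f₁ = −12.9 cm (diverging).
Lens 1: 1/d_i1 = 1/(-12.9) − 1/(94.2) = -0.08814, so d_i1 = -11.35 cm; m₁ = −d_i1/d_o1 = +0.1205.
d_o2 = 9.68 − (-11.35) = 21.03 cm.
Lens 2: 1/d_i2 = 1/(11.0) − 1/(21.03) = 0.04336, so d_i2 = 23.06 cm; m₂ = −d_i2/d_o2 = -1.097.
m = m₁·m₂ = (+0.1205)(-1.097) = -0.132.

m = -0.132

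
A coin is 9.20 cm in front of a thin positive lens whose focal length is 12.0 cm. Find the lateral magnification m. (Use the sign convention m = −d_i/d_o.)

1/d_i = 1/f − 1/d_o = 1/(12.00) − 1/(9.20) = -0.02536, so d_i = -39.43 cm.
m = −d_i/d_o = −(-39.43)/(9.20) = +4.29.
The image is virtual, upright and enlarged, on the same side as the object.

m = +4.29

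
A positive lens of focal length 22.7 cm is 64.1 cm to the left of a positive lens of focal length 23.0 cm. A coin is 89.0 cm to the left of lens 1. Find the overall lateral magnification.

m = +0.741

Lens 1: 1/d_i1 = 1/(22.7) − 1/(89.0) = 0.03282, so d_i1 = 30.47 cm; m₁ = −d_i1/d_o1 = -0.3424.
d_o2 = 64.1 − (30.47) = 33.63 cm.
Lens 2: 1/d_i2 = 1/(23.0) − 1/(33.63) = 0.01374, so d_i2 = 72.76 cm; m₂ = −d_i2/d_o2 = -2.164.
m = m₁·m₂ = (-0.3424)(-2.164) = +0.741.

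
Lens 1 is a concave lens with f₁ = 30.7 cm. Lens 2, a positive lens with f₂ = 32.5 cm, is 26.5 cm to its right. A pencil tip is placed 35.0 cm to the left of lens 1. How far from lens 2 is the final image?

Lens 1 is diverging, so f₁ = −30.7 cm.
Lens 1: 1/d_i1 = 1/f₁ − 1/d_o1 = 1/(-30.7) − 1/(35.0) = -0.06114, so d_i1 = -16.35 cm.
The intermediate image is 16.35 cm to the left of lens 1 (virtual), which is 26.5 − (-16.35) = 42.85 cm to the left of lens 2, so d_o2 = +42.85 cm.
Lens 2: 1/d_i2 = 1/f₂ − 1/d_o2 = 1/(32.5) − 1/(42.85) = 0.007432, so d_i2 = 135 cm.
The final image is real, 135 cm to the right of lens 2 (overall magnification ≈ -1.5).

135 cm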